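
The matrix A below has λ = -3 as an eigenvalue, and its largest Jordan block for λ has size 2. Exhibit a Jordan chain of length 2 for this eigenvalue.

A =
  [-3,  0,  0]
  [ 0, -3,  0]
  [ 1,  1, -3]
A Jordan chain for λ = -3 of length 2:
v_1 = (0, 0, 1)ᵀ
v_2 = (1, 0, 0)ᵀ

Let N = A − (-3)·I. We want v_2 with N^2 v_2 = 0 but N^1 v_2 ≠ 0; then v_{j-1} := N · v_j for j = 2, …, 2.

Pick v_2 = (1, 0, 0)ᵀ.
Then v_1 = N · v_2 = (0, 0, 1)ᵀ.

Sanity check: (A − (-3)·I) v_1 = (0, 0, 0)ᵀ = 0. ✓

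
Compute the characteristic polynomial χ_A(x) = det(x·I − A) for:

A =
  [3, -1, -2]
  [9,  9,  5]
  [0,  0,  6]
x^3 - 18*x^2 + 108*x - 216

Expanding det(x·I − A) (e.g. by cofactor expansion or by noting that A is similar to its Jordan form J, which has the same characteristic polynomial as A) gives
  χ_A(x) = x^3 - 18*x^2 + 108*x - 216
which factors as (x - 6)^3. The eigenvalues (with algebraic multiplicities) are λ = 6 with multiplicity 3.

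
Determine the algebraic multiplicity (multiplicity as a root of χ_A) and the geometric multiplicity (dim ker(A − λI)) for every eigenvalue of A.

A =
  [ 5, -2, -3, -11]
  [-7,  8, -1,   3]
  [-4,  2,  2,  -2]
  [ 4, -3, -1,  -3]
λ = 0: alg = 1, geom = 1; λ = 4: alg = 3, geom = 1

Step 1 — factor the characteristic polynomial to read off the algebraic multiplicities:
  χ_A(x) = x*(x - 4)^3

Step 2 — compute geometric multiplicities via the rank-nullity identity g(λ) = n − rank(A − λI):
  rank(A − (0)·I) = 3, so dim ker(A − (0)·I) = n − 3 = 1
  rank(A − (4)·I) = 3, so dim ker(A − (4)·I) = n − 3 = 1

Summary:
  λ = 0: algebraic multiplicity = 1, geometric multiplicity = 1
  λ = 4: algebraic multiplicity = 3, geometric multiplicity = 1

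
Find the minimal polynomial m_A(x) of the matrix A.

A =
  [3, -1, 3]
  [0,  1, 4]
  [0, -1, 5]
x^3 - 9*x^2 + 27*x - 27

The characteristic polynomial is χ_A(x) = (x - 3)^3, so the eigenvalues are known. The minimal polynomial is
  m_A(x) = Π_λ (x − λ)^{k_λ}
where k_λ is the size of the *largest* Jordan block for λ (equivalently, the smallest k with (A − λI)^k v = 0 for every generalised eigenvector v of λ).

  λ = 3: largest Jordan block has size 3, contributing (x − 3)^3

So m_A(x) = (x - 3)^3 = x^3 - 9*x^2 + 27*x - 27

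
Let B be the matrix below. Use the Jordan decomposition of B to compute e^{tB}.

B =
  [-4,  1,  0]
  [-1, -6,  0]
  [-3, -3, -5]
e^{tB} =
  [t*exp(-5*t) + exp(-5*t), t*exp(-5*t), 0]
  [-t*exp(-5*t), -t*exp(-5*t) + exp(-5*t), 0]
  [-3*t*exp(-5*t), -3*t*exp(-5*t), exp(-5*t)]

Strategy: write B = P · J · P⁻¹ where J is a Jordan canonical form, so e^{tB} = P · e^{tJ} · P⁻¹, and e^{tJ} can be computed block-by-block.

B has Jordan form
J =
  [-5,  1,  0]
  [ 0, -5,  0]
  [ 0,  0, -5]
(up to reordering of blocks).

Per-block formulas:
  For a 2×2 Jordan block J_2(-5): exp(t · J_2(-5)) = e^(-5t)·(I + t·N), where N is the 2×2 nilpotent shift.
  For a 1×1 block at λ = -5: exp(t · [-5]) = [e^(-5t)].

After assembling e^{tJ} and conjugating by P, we get:

e^{tB} =
  [t*exp(-5*t) + exp(-5*t), t*exp(-5*t), 0]
  [-t*exp(-5*t), -t*exp(-5*t) + exp(-5*t), 0]
  [-3*t*exp(-5*t), -3*t*exp(-5*t), exp(-5*t)]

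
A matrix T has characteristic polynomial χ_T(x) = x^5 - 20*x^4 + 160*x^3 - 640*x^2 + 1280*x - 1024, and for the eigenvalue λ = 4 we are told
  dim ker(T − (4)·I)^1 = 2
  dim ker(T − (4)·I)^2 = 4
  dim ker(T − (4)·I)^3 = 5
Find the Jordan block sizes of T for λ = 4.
Block sizes for λ = 4: [3, 2]

From the dimensions of kernels of powers, the number of Jordan blocks of size at least j is d_j − d_{j−1} where d_j = dim ker(N^j) (with d_0 = 0). Computing the differences gives [2, 2, 1].
The number of blocks of size exactly k is (#blocks of size ≥ k) − (#blocks of size ≥ k + 1), so the partition is: 1 block(s) of size 2, 1 block(s) of size 3.
In nonincreasing order the block sizes are [3, 2].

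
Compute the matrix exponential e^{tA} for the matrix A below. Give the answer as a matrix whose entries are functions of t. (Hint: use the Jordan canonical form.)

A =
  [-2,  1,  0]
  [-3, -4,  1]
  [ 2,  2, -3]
e^{tA} =
  [-t^2*exp(-3*t) + t*exp(-3*t) + exp(-3*t), t*exp(-3*t), t^2*exp(-3*t)/2]
  [t^2*exp(-3*t) - 3*t*exp(-3*t), -t*exp(-3*t) + exp(-3*t), -t^2*exp(-3*t)/2 + t*exp(-3*t)]
  [-2*t^2*exp(-3*t) + 2*t*exp(-3*t), 2*t*exp(-3*t), t^2*exp(-3*t) + exp(-3*t)]

Strategy: write A = P · J · P⁻¹ where J is a Jordan canonical form, so e^{tA} = P · e^{tJ} · P⁻¹, and e^{tJ} can be computed block-by-block.

A has Jordan form
J =
  [-3,  1,  0]
  [ 0, -3,  1]
  [ 0,  0, -3]
(up to reordering of blocks).

Per-block formulas:
  For a 3×3 Jordan block J_3(-3): exp(t · J_3(-3)) = e^(-3t)·(I + t·N + (t^2/2)·N^2), where N is the 3×3 nilpotent shift.

After assembling e^{tJ} and conjugating by P, we get:

e^{tA} =
  [-t^2*exp(-3*t) + t*exp(-3*t) + exp(-3*t), t*exp(-3*t), t^2*exp(-3*t)/2]
  [t^2*exp(-3*t) - 3*t*exp(-3*t), -t*exp(-3*t) + exp(-3*t), -t^2*exp(-3*t)/2 + t*exp(-3*t)]
  [-2*t^2*exp(-3*t) + 2*t*exp(-3*t), 2*t*exp(-3*t), t^2*exp(-3*t) + exp(-3*t)]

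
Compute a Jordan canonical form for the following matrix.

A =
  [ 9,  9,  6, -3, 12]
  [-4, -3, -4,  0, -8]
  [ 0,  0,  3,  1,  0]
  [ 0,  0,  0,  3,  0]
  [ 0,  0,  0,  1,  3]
J_2(3) ⊕ J_2(3) ⊕ J_1(3)

The characteristic polynomial is
  det(x·I − A) = x^5 - 15*x^4 + 90*x^3 - 270*x^2 + 405*x - 243 = (x - 3)^5

Eigenvalues and multiplicities (the geometric multiplicity of λ is n − rank(A − λI), which equals the number of Jordan blocks for λ):
  λ = 3: algebraic multiplicity = 5, geometric multiplicity = 3

Determining the block sizes for each eigenvalue:
  λ = 3: with am = 5 and gm = 3, the partition is not yet determined (e.g. several partitions of 5 into 3 parts exist). Let N = A − (3)·I. Computing rank(N^1) = 2, rank(N^2) = 0; the number of blocks of size ≥ j is rank(N^{j−1}) − rank(N^j), giving [3, 2]. So we have 2 block(s) of size 2, 1 block(s) of size 1 → block sizes [2, 2, 1]

Assembling the blocks gives a Jordan form
J =
  [3, 1, 0, 0, 0]
  [0, 3, 0, 0, 0]
  [0, 0, 3, 1, 0]
  [0, 0, 0, 3, 0]
  [0, 0, 0, 0, 3]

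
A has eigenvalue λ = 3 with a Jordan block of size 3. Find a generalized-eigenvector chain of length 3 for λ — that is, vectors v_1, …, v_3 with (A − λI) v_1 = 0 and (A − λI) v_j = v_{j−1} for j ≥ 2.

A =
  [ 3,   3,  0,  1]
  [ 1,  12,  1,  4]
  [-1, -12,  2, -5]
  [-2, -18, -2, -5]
A Jordan chain for λ = 3 of length 3:
v_1 = (1, 0, -1, 0)ᵀ
v_2 = (0, 1, -1, -2)ᵀ
v_3 = (1, 0, 0, 0)ᵀ

Let N = A − (3)·I. We want v_3 with N^3 v_3 = 0 but N^2 v_3 ≠ 0; then v_{j-1} := N · v_j for j = 3, …, 2.

Pick v_3 = (1, 0, 0, 0)ᵀ.
Then v_2 = N · v_3 = (0, 1, -1, -2)ᵀ.
Then v_1 = N · v_2 = (1, 0, -1, 0)ᵀ.

Sanity check: (A − (3)·I) v_1 = (0, 0, 0, 0)ᵀ = 0. ✓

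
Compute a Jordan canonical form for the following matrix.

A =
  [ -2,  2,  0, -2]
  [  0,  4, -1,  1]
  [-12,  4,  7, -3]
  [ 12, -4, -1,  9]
J_1(2) ⊕ J_1(4) ⊕ J_2(6)

The characteristic polynomial is
  det(x·I − A) = x^4 - 18*x^3 + 116*x^2 - 312*x + 288 = (x - 6)^2*(x - 4)*(x - 2)

Eigenvalues and multiplicities (the geometric multiplicity of λ is n − rank(A − λI), which equals the number of Jordan blocks for λ):
  λ = 2: algebraic multiplicity = 1, geometric multiplicity = 1
  λ = 4: algebraic multiplicity = 1, geometric multiplicity = 1
  λ = 6: algebraic multiplicity = 2, geometric multiplicity = 1

Determining the block sizes for each eigenvalue:
  λ = 2: one block (gm = 1), so the single block has size am = 1 → block sizes [1]
  λ = 4: one block (gm = 1), so the single block has size am = 1 → block sizes [1]
  λ = 6: one block (gm = 1), so the single block has size am = 2 → block sizes [2]

Assembling the blocks gives a Jordan form
J =
  [2, 0, 0, 0]
  [0, 4, 0, 0]
  [0, 0, 6, 1]
  [0, 0, 0, 6]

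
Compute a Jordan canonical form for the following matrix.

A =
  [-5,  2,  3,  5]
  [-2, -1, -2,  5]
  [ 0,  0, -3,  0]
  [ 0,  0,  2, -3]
J_2(-3) ⊕ J_2(-3)

The characteristic polynomial is
  det(x·I − A) = x^4 + 12*x^3 + 54*x^2 + 108*x + 81 = (x + 3)^4

Eigenvalues and multiplicities (the geometric multiplicity of λ is n − rank(A − λI), which equals the number of Jordan blocks for λ):
  λ = -3: algebraic multiplicity = 4, geometric multiplicity = 2

Determining the block sizes for each eigenvalue:
  λ = -3: with am = 4 and gm = 2, the partition is not yet determined (e.g. several partitions of 4 into 2 parts exist). Let N = A − (-3)·I. Computing rank(N^1) = 2, rank(N^2) = 0; the number of blocks of size ≥ j is rank(N^{j−1}) − rank(N^j), giving [2, 2]. So we have 2 block(s) of size 2 → block sizes [2, 2]

Assembling the blocks gives a Jordan form
J =
  [-3,  1,  0,  0]
  [ 0, -3,  0,  0]
  [ 0,  0, -3,  1]
  [ 0,  0,  0, -3]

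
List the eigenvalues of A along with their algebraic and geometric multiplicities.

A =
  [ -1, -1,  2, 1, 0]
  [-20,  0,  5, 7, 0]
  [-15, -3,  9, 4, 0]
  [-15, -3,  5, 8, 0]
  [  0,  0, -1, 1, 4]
λ = 4: alg = 5, geom = 3

Step 1 — factor the characteristic polynomial to read off the algebraic multiplicities:
  χ_A(x) = (x - 4)^5

Step 2 — compute geometric multiplicities via the rank-nullity identity g(λ) = n − rank(A − λI):
  rank(A − (4)·I) = 2, so dim ker(A − (4)·I) = n − 2 = 3

Summary:
  λ = 4: algebraic multiplicity = 5, geometric multiplicity = 3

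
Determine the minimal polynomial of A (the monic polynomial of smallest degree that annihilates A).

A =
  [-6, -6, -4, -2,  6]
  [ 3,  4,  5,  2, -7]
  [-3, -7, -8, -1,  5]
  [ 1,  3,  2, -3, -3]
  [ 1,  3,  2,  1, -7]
x^3 + 12*x^2 + 48*x + 64

The characteristic polynomial is χ_A(x) = (x + 4)^5, so the eigenvalues are known. The minimal polynomial is
  m_A(x) = Π_λ (x − λ)^{k_λ}
where k_λ is the size of the *largest* Jordan block for λ (equivalently, the smallest k with (A − λI)^k v = 0 for every generalised eigenvector v of λ).

  λ = -4: largest Jordan block has size 3, contributing (x + 4)^3

So m_A(x) = (x + 4)^3 = x^3 + 12*x^2 + 48*x + 64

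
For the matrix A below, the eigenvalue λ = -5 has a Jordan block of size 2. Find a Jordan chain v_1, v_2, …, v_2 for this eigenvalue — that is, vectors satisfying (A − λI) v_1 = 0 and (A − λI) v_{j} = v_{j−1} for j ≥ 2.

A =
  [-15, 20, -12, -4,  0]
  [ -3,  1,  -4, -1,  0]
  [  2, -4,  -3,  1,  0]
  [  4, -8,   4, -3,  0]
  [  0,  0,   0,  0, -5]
A Jordan chain for λ = -5 of length 2:
v_1 = (-10, -3, 2, 4, 0)ᵀ
v_2 = (1, 0, 0, 0, 0)ᵀ

Let N = A − (-5)·I. We want v_2 with N^2 v_2 = 0 but N^1 v_2 ≠ 0; then v_{j-1} := N · v_j for j = 2, …, 2.

Pick v_2 = (1, 0, 0, 0, 0)ᵀ.
Then v_1 = N · v_2 = (-10, -3, 2, 4, 0)ᵀ.

Sanity check: (A − (-5)·I) v_1 = (0, 0, 0, 0, 0)ᵀ = 0. ✓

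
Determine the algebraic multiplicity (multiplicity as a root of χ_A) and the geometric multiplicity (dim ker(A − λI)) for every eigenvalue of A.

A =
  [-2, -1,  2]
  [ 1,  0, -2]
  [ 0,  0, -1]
λ = -1: alg = 3, geom = 2

Step 1 — factor the characteristic polynomial to read off the algebraic multiplicities:
  χ_A(x) = (x + 1)^3

Step 2 — compute geometric multiplicities via the rank-nullity identity g(λ) = n − rank(A − λI):
  rank(A − (-1)·I) = 1, so dim ker(A − (-1)·I) = n − 1 = 2

Summary:
  λ = -1: algebraic multiplicity = 3, geometric multiplicity = 2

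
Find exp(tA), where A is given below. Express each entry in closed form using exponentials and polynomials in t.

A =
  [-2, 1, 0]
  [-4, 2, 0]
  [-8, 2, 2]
e^{tA} =
  [1 - 2*t, t, 0]
  [-4*t, 2*t + 1, 0]
  [-4*t - 2*exp(2*t) + 2, 2*t, exp(2*t)]

Strategy: write A = P · J · P⁻¹ where J is a Jordan canonical form, so e^{tA} = P · e^{tJ} · P⁻¹, and e^{tJ} can be computed block-by-block.

A has Jordan form
J =
  [0, 1, 0]
  [0, 0, 0]
  [0, 0, 2]
(up to reordering of blocks).

Per-block formulas:
  For a 2×2 Jordan block J_2(0): exp(t · J_2(0)) = e^(0t)·(I + t·N), where N is the 2×2 nilpotent shift.
  For a 1×1 block at λ = 2: exp(t · [2]) = [e^(2t)].

After assembling e^{tJ} and conjugating by P, we get:

e^{tA} =
  [1 - 2*t, t, 0]
  [-4*t, 2*t + 1, 0]
  [-4*t - 2*exp(2*t) + 2, 2*t, exp(2*t)]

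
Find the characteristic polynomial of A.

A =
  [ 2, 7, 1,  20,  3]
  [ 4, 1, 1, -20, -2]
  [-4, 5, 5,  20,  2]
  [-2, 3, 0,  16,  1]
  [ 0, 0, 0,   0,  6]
x^5 - 30*x^4 + 360*x^3 - 2160*x^2 + 6480*x - 7776

Expanding det(x·I − A) (e.g. by cofactor expansion or by noting that A is similar to its Jordan form J, which has the same characteristic polynomial as A) gives
  χ_A(x) = x^5 - 30*x^4 + 360*x^3 - 2160*x^2 + 6480*x - 7776
which factors as (x - 6)^5. The eigenvalues (with algebraic multiplicities) are λ = 6 with multiplicity 5.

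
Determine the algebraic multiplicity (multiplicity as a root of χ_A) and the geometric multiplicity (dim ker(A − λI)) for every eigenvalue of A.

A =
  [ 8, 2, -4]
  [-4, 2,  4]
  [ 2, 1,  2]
λ = 4: alg = 3, geom = 2

Step 1 — factor the characteristic polynomial to read off the algebraic multiplicities:
  χ_A(x) = (x - 4)^3

Step 2 — compute geometric multiplicities via the rank-nullity identity g(λ) = n − rank(A − λI):
  rank(A − (4)·I) = 1, so dim ker(A − (4)·I) = n − 1 = 2

Summary:
  λ = 4: algebraic multiplicity = 3, geometric multiplicity = 2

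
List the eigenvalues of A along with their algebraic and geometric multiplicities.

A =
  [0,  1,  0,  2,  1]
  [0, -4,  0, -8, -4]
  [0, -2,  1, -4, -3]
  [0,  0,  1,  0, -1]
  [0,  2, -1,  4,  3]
λ = 0: alg = 5, geom = 3

Step 1 — factor the characteristic polynomial to read off the algebraic multiplicities:
  χ_A(x) = x^5

Step 2 — compute geometric multiplicities via the rank-nullity identity g(λ) = n − rank(A − λI):
  rank(A − (0)·I) = 2, so dim ker(A − (0)·I) = n − 2 = 3

Summary:
  λ = 0: algebraic multiplicity = 5, geometric multiplicity = 3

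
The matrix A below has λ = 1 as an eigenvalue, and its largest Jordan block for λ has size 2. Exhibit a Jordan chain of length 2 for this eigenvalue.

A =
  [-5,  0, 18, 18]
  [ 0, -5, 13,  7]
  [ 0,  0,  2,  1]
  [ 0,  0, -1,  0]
A Jordan chain for λ = 1 of length 2:
v_1 = (0, 1, 1, -1)ᵀ
v_2 = (3, 2, 1, 0)ᵀ

Let N = A − (1)·I. We want v_2 with N^2 v_2 = 0 but N^1 v_2 ≠ 0; then v_{j-1} := N · v_j for j = 2, …, 2.

Pick v_2 = (3, 2, 1, 0)ᵀ.
Then v_1 = N · v_2 = (0, 1, 1, -1)ᵀ.

Sanity check: (A − (1)·I) v_1 = (0, 0, 0, 0)ᵀ = 0. ✓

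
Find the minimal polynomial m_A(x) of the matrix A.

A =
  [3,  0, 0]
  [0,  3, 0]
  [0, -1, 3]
x^2 - 6*x + 9

The characteristic polynomial is χ_A(x) = (x - 3)^3, so the eigenvalues are known. The minimal polynomial is
  m_A(x) = Π_λ (x − λ)^{k_λ}
where k_λ is the size of the *largest* Jordan block for λ (equivalently, the smallest k with (A − λI)^k v = 0 for every generalised eigenvector v of λ).

  λ = 3: largest Jordan block has size 2, contributing (x − 3)^2

So m_A(x) = (x - 3)^2 = x^2 - 6*x + 9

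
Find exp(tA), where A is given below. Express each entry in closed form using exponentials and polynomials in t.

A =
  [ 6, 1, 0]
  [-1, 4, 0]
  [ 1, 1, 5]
e^{tA} =
  [t*exp(5*t) + exp(5*t), t*exp(5*t), 0]
  [-t*exp(5*t), -t*exp(5*t) + exp(5*t), 0]
  [t*exp(5*t), t*exp(5*t), exp(5*t)]

Strategy: write A = P · J · P⁻¹ where J is a Jordan canonical form, so e^{tA} = P · e^{tJ} · P⁻¹, and e^{tJ} can be computed block-by-block.

A has Jordan form
J =
  [5, 1, 0]
  [0, 5, 0]
  [0, 0, 5]
(up to reordering of blocks).

Per-block formulas:
  For a 1×1 block at λ = 5: exp(t · [5]) = [e^(5t)].
  For a 2×2 Jordan block J_2(5): exp(t · J_2(5)) = e^(5t)·(I + t·N), where N is the 2×2 nilpotent shift.

After assembling e^{tJ} and conjugating by P, we get:

e^{tA} =
  [t*exp(5*t) + exp(5*t), t*exp(5*t), 0]
  [-t*exp(5*t), -t*exp(5*t) + exp(5*t), 0]
  [t*exp(5*t), t*exp(5*t), exp(5*t)]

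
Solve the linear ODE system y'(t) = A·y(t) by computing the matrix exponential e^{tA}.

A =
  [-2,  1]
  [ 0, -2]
e^{tA} =
  [exp(-2*t), t*exp(-2*t)]
  [0, exp(-2*t)]

Strategy: write A = P · J · P⁻¹ where J is a Jordan canonical form, so e^{tA} = P · e^{tJ} · P⁻¹, and e^{tJ} can be computed block-by-block.

A has Jordan form
J =
  [-2,  1]
  [ 0, -2]
(up to reordering of blocks).

Per-block formulas:
  For a 2×2 Jordan block J_2(-2): exp(t · J_2(-2)) = e^(-2t)·(I + t·N), where N is the 2×2 nilpotent shift.

After assembling e^{tJ} and conjugating by P, we get:

e^{tA} =
  [exp(-2*t), t*exp(-2*t)]
  [0, exp(-2*t)]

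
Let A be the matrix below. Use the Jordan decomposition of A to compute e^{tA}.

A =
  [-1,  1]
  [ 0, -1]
e^{tA} =
  [exp(-t), t*exp(-t)]
  [0, exp(-t)]

Strategy: write A = P · J · P⁻¹ where J is a Jordan canonical form, so e^{tA} = P · e^{tJ} · P⁻¹, and e^{tJ} can be computed block-by-block.

A has Jordan form
J =
  [-1,  1]
  [ 0, -1]
(up to reordering of blocks).

Per-block formulas:
  For a 2×2 Jordan block J_2(-1): exp(t · J_2(-1)) = e^(-1t)·(I + t·N), where N is the 2×2 nilpotent shift.

After assembling e^{tJ} and conjugating by P, we get:

e^{tA} =
  [exp(-t), t*exp(-t)]
  [0, exp(-t)]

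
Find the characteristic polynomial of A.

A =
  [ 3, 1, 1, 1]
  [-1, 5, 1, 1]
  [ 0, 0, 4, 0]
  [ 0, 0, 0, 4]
x^4 - 16*x^3 + 96*x^2 - 256*x + 256

Expanding det(x·I − A) (e.g. by cofactor expansion or by noting that A is similar to its Jordan form J, which has the same characteristic polynomial as A) gives
  χ_A(x) = x^4 - 16*x^3 + 96*x^2 - 256*x + 256
which factors as (x - 4)^4. The eigenvalues (with algebraic multiplicities) are λ = 4 with multiplicity 4.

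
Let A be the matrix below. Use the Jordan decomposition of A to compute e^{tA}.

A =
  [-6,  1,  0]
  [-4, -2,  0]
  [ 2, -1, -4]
e^{tA} =
  [-2*t*exp(-4*t) + exp(-4*t), t*exp(-4*t), 0]
  [-4*t*exp(-4*t), 2*t*exp(-4*t) + exp(-4*t), 0]
  [2*t*exp(-4*t), -t*exp(-4*t), exp(-4*t)]

Strategy: write A = P · J · P⁻¹ where J is a Jordan canonical form, so e^{tA} = P · e^{tJ} · P⁻¹, and e^{tJ} can be computed block-by-block.

A has Jordan form
J =
  [-4,  1,  0]
  [ 0, -4,  0]
  [ 0,  0, -4]
(up to reordering of blocks).

Per-block formulas:
  For a 2×2 Jordan block J_2(-4): exp(t · J_2(-4)) = e^(-4t)·(I + t·N), where N is the 2×2 nilpotent shift.
  For a 1×1 block at λ = -4: exp(t · [-4]) = [e^(-4t)].

After assembling e^{tJ} and conjugating by P, we get:

e^{tA} =
  [-2*t*exp(-4*t) + exp(-4*t), t*exp(-4*t), 0]
  [-4*t*exp(-4*t), 2*t*exp(-4*t) + exp(-4*t), 0]
  [2*t*exp(-4*t), -t*exp(-4*t), exp(-4*t)]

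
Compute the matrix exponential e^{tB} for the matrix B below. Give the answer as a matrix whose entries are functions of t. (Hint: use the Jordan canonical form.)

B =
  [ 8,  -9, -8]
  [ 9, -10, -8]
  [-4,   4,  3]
e^{tB} =
  [t*exp(-t) + 2*exp(3*t) - exp(-t), -t*exp(-t) - 2*exp(3*t) + 2*exp(-t), -2*exp(3*t) + 2*exp(-t)]
  [t*exp(-t) + 2*exp(3*t) - 2*exp(-t), -t*exp(-t) - 2*exp(3*t) + 3*exp(-t), -2*exp(3*t) + 2*exp(-t)]
  [-exp(3*t) + exp(-t), exp(3*t) - exp(-t), exp(3*t)]

Strategy: write B = P · J · P⁻¹ where J is a Jordan canonical form, so e^{tB} = P · e^{tJ} · P⁻¹, and e^{tJ} can be computed block-by-block.

B has Jordan form
J =
  [-1,  1, 0]
  [ 0, -1, 0]
  [ 0,  0, 3]
(up to reordering of blocks).

Per-block formulas:
  For a 1×1 block at λ = 3: exp(t · [3]) = [e^(3t)].
  For a 2×2 Jordan block J_2(-1): exp(t · J_2(-1)) = e^(-1t)·(I + t·N), where N is the 2×2 nilpotent shift.

After assembling e^{tJ} and conjugating by P, we get:

e^{tB} =
  [t*exp(-t) + 2*exp(3*t) - exp(-t), -t*exp(-t) - 2*exp(3*t) + 2*exp(-t), -2*exp(3*t) + 2*exp(-t)]
  [t*exp(-t) + 2*exp(3*t) - 2*exp(-t), -t*exp(-t) - 2*exp(3*t) + 3*exp(-t), -2*exp(3*t) + 2*exp(-t)]
  [-exp(3*t) + exp(-t), exp(3*t) - exp(-t), exp(3*t)]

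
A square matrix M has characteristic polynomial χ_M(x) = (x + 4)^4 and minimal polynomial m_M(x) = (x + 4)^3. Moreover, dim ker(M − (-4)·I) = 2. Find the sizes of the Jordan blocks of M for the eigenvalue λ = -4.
Block sizes for λ = -4: [3, 1]

Step 1 — from the characteristic polynomial, algebraic multiplicity of λ = -4 is 4. From dim ker(M − (-4)·I) = 2, there are exactly 2 Jordan blocks for λ = -4.
Step 2 — from the minimal polynomial, the factor (x + 4)^3 tells us the largest block for λ = -4 has size 3.
Step 3 — with total size 4, 2 blocks, and largest block 3, the block sizes (in nonincreasing order) are [3, 1].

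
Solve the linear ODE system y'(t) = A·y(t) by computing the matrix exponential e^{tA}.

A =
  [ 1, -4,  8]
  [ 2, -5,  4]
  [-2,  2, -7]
e^{tA} =
  [3*exp(-3*t) - 2*exp(-5*t), -2*exp(-3*t) + 2*exp(-5*t), 4*exp(-3*t) - 4*exp(-5*t)]
  [exp(-3*t) - exp(-5*t), exp(-5*t), 2*exp(-3*t) - 2*exp(-5*t)]
  [-exp(-3*t) + exp(-5*t), exp(-3*t) - exp(-5*t), -exp(-3*t) + 2*exp(-5*t)]

Strategy: write A = P · J · P⁻¹ where J is a Jordan canonical form, so e^{tA} = P · e^{tJ} · P⁻¹, and e^{tJ} can be computed block-by-block.

A has Jordan form
J =
  [-5,  0,  0]
  [ 0, -3,  0]
  [ 0,  0, -3]
(up to reordering of blocks).

Per-block formulas:
  For a 1×1 block at λ = -3: exp(t · [-3]) = [e^(-3t)].
  For a 1×1 block at λ = -5: exp(t · [-5]) = [e^(-5t)].

After assembling e^{tJ} and conjugating by P, we get:

e^{tA} =
  [3*exp(-3*t) - 2*exp(-5*t), -2*exp(-3*t) + 2*exp(-5*t), 4*exp(-3*t) - 4*exp(-5*t)]
  [exp(-3*t) - exp(-5*t), exp(-5*t), 2*exp(-3*t) - 2*exp(-5*t)]
  [-exp(-3*t) + exp(-5*t), exp(-3*t) - exp(-5*t), -exp(-3*t) + 2*exp(-5*t)]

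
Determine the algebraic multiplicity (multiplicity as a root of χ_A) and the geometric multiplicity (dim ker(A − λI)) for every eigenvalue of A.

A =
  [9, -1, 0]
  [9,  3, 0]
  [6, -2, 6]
λ = 6: alg = 3, geom = 2

Step 1 — factor the characteristic polynomial to read off the algebraic multiplicities:
  χ_A(x) = (x - 6)^3

Step 2 — compute geometric multiplicities via the rank-nullity identity g(λ) = n − rank(A − λI):
  rank(A − (6)·I) = 1, so dim ker(A − (6)·I) = n − 1 = 2

Summary:
  λ = 6: algebraic multiplicity = 3, geometric multiplicity = 2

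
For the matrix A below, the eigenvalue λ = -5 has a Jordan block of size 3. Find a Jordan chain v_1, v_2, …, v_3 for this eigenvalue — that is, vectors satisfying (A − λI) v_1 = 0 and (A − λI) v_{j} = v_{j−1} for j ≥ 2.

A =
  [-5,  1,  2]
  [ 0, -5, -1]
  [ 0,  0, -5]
A Jordan chain for λ = -5 of length 3:
v_1 = (-1, 0, 0)ᵀ
v_2 = (2, -1, 0)ᵀ
v_3 = (0, 0, 1)ᵀ

Let N = A − (-5)·I. We want v_3 with N^3 v_3 = 0 but N^2 v_3 ≠ 0; then v_{j-1} := N · v_j for j = 3, …, 2.

Pick v_3 = (0, 0, 1)ᵀ.
Then v_2 = N · v_3 = (2, -1, 0)ᵀ.
Then v_1 = N · v_2 = (-1, 0, 0)ᵀ.

Sanity check: (A − (-5)·I) v_1 = (0, 0, 0)ᵀ = 0. ✓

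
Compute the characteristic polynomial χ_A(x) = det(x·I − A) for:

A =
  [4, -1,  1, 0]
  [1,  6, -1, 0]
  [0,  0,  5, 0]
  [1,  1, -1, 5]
x^4 - 20*x^3 + 150*x^2 - 500*x + 625

Expanding det(x·I − A) (e.g. by cofactor expansion or by noting that A is similar to its Jordan form J, which has the same characteristic polynomial as A) gives
  χ_A(x) = x^4 - 20*x^3 + 150*x^2 - 500*x + 625
which factors as (x - 5)^4. The eigenvalues (with algebraic multiplicities) are λ = 5 with multiplicity 4.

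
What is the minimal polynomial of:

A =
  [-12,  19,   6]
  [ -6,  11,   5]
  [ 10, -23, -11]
x^3 + 12*x^2 + 48*x + 64

The characteristic polynomial is χ_A(x) = (x + 4)^3, so the eigenvalues are known. The minimal polynomial is
  m_A(x) = Π_λ (x − λ)^{k_λ}
where k_λ is the size of the *largest* Jordan block for λ (equivalently, the smallest k with (A − λI)^k v = 0 for every generalised eigenvector v of λ).

  λ = -4: largest Jordan block has size 3, contributing (x + 4)^3

So m_A(x) = (x + 4)^3 = x^3 + 12*x^2 + 48*x + 64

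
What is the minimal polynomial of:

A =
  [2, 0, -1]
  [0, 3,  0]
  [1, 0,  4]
x^2 - 6*x + 9

The characteristic polynomial is χ_A(x) = (x - 3)^3, so the eigenvalues are known. The minimal polynomial is
  m_A(x) = Π_λ (x − λ)^{k_λ}
where k_λ is the size of the *largest* Jordan block for λ (equivalently, the smallest k with (A − λI)^k v = 0 for every generalised eigenvector v of λ).

  λ = 3: largest Jordan block has size 2, contributing (x − 3)^2

So m_A(x) = (x - 3)^2 = x^2 - 6*x + 9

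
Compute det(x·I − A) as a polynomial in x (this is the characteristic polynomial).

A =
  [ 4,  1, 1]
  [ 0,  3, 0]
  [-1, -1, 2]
x^3 - 9*x^2 + 27*x - 27

Expanding det(x·I − A) (e.g. by cofactor expansion or by noting that A is similar to its Jordan form J, which has the same characteristic polynomial as A) gives
  χ_A(x) = x^3 - 9*x^2 + 27*x - 27
which factors as (x - 3)^3. The eigenvalues (with algebraic multiplicities) are λ = 3 with multiplicity 3.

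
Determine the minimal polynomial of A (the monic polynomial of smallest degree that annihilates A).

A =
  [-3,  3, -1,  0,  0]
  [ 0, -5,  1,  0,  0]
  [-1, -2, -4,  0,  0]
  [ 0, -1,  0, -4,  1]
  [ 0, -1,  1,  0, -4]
x^3 + 12*x^2 + 48*x + 64

The characteristic polynomial is χ_A(x) = (x + 4)^5, so the eigenvalues are known. The minimal polynomial is
  m_A(x) = Π_λ (x − λ)^{k_λ}
where k_λ is the size of the *largest* Jordan block for λ (equivalently, the smallest k with (A − λI)^k v = 0 for every generalised eigenvector v of λ).

  λ = -4: largest Jordan block has size 3, contributing (x + 4)^3

So m_A(x) = (x + 4)^3 = x^3 + 12*x^2 + 48*x + 64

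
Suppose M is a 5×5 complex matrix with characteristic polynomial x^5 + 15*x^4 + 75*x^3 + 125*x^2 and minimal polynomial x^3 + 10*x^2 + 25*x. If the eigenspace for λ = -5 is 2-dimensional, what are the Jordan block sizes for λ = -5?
Block sizes for λ = -5: [2, 1]

Step 1 — from the characteristic polynomial, algebraic multiplicity of λ = -5 is 3. From dim ker(M − (-5)·I) = 2, there are exactly 2 Jordan blocks for λ = -5.
Step 2 — from the minimal polynomial, the factor (x + 5)^2 tells us the largest block for λ = -5 has size 2.
Step 3 — with total size 3, 2 blocks, and largest block 2, the block sizes (in nonincreasing order) are [2, 1].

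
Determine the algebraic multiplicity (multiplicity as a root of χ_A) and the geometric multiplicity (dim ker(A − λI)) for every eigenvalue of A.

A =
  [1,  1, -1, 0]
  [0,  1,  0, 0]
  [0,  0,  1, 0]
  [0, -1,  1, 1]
λ = 1: alg = 4, geom = 3

Step 1 — factor the characteristic polynomial to read off the algebraic multiplicities:
  χ_A(x) = (x - 1)^4

Step 2 — compute geometric multiplicities via the rank-nullity identity g(λ) = n − rank(A − λI):
  rank(A − (1)·I) = 1, so dim ker(A − (1)·I) = n − 1 = 3

Summary:
  λ = 1: algebraic multiplicity = 4, geometric multiplicity = 3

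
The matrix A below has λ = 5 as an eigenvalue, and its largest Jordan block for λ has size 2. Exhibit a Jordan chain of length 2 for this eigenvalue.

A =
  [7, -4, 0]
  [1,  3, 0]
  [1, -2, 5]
A Jordan chain for λ = 5 of length 2:
v_1 = (2, 1, 1)ᵀ
v_2 = (1, 0, 0)ᵀ

Let N = A − (5)·I. We want v_2 with N^2 v_2 = 0 but N^1 v_2 ≠ 0; then v_{j-1} := N · v_j for j = 2, …, 2.

Pick v_2 = (1, 0, 0)ᵀ.
Then v_1 = N · v_2 = (2, 1, 1)ᵀ.

Sanity check: (A − (5)·I) v_1 = (0, 0, 0)ᵀ = 0. ✓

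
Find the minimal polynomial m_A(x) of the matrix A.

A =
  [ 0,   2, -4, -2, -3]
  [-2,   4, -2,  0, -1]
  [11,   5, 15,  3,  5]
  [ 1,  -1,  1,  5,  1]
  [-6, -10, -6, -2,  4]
x^3 - 16*x^2 + 84*x - 144

The characteristic polynomial is χ_A(x) = (x - 6)^4*(x - 4), so the eigenvalues are known. The minimal polynomial is
  m_A(x) = Π_λ (x − λ)^{k_λ}
where k_λ is the size of the *largest* Jordan block for λ (equivalently, the smallest k with (A − λI)^k v = 0 for every generalised eigenvector v of λ).

  λ = 4: largest Jordan block has size 1, contributing (x − 4)
  λ = 6: largest Jordan block has size 2, contributing (x − 6)^2

So m_A(x) = (x - 6)^2*(x - 4) = x^3 - 16*x^2 + 84*x - 144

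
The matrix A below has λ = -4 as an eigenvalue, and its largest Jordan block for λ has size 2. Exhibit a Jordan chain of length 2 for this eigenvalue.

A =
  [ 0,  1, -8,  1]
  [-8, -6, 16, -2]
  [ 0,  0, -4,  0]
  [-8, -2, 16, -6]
A Jordan chain for λ = -4 of length 2:
v_1 = (4, -8, 0, -8)ᵀ
v_2 = (1, 0, 0, 0)ᵀ

Let N = A − (-4)·I. We want v_2 with N^2 v_2 = 0 but N^1 v_2 ≠ 0; then v_{j-1} := N · v_j for j = 2, …, 2.

Pick v_2 = (1, 0, 0, 0)ᵀ.
Then v_1 = N · v_2 = (4, -8, 0, -8)ᵀ.

Sanity check: (A − (-4)·I) v_1 = (0, 0, 0, 0)ᵀ = 0. ✓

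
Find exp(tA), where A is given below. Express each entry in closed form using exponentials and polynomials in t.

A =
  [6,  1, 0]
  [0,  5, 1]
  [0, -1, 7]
e^{tA} =
  [exp(6*t), -t^2*exp(6*t)/2 + t*exp(6*t), t^2*exp(6*t)/2]
  [0, -t*exp(6*t) + exp(6*t), t*exp(6*t)]
  [0, -t*exp(6*t), t*exp(6*t) + exp(6*t)]

Strategy: write A = P · J · P⁻¹ where J is a Jordan canonical form, so e^{tA} = P · e^{tJ} · P⁻¹, and e^{tJ} can be computed block-by-block.

A has Jordan form
J =
  [6, 1, 0]
  [0, 6, 1]
  [0, 0, 6]
(up to reordering of blocks).

Per-block formulas:
  For a 3×3 Jordan block J_3(6): exp(t · J_3(6)) = e^(6t)·(I + t·N + (t^2/2)·N^2), where N is the 3×3 nilpotent shift.

After assembling e^{tJ} and conjugating by P, we get:

e^{tA} =
  [exp(6*t), -t^2*exp(6*t)/2 + t*exp(6*t), t^2*exp(6*t)/2]
  [0, -t*exp(6*t) + exp(6*t), t*exp(6*t)]
  [0, -t*exp(6*t), t*exp(6*t) + exp(6*t)]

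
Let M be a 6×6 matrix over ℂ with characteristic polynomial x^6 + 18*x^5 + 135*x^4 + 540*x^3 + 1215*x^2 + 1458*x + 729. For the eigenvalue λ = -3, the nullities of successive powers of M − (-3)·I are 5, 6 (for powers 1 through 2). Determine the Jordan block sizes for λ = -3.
Block sizes for λ = -3: [2, 1, 1, 1, 1]

From the dimensions of kernels of powers, the number of Jordan blocks of size at least j is d_j − d_{j−1} where d_j = dim ker(N^j) (with d_0 = 0). Computing the differences gives [5, 1].
The number of blocks of size exactly k is (#blocks of size ≥ k) − (#blocks of size ≥ k + 1), so the partition is: 4 block(s) of size 1, 1 block(s) of size 2.
In nonincreasing order the block sizes are [2, 1, 1, 1, 1].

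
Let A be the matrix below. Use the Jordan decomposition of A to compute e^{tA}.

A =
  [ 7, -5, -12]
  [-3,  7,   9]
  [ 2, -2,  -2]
e^{tA} =
  [3*t*exp(4*t) + exp(4*t), -3*t^2*exp(4*t) - 5*t*exp(4*t), -9*t^2*exp(4*t)/2 - 12*t*exp(4*t)]
  [-3*t*exp(4*t), 3*t^2*exp(4*t) + 3*t*exp(4*t) + exp(4*t), 9*t^2*exp(4*t)/2 + 9*t*exp(4*t)]
  [2*t*exp(4*t), -2*t^2*exp(4*t) - 2*t*exp(4*t), -3*t^2*exp(4*t) - 6*t*exp(4*t) + exp(4*t)]

Strategy: write A = P · J · P⁻¹ where J is a Jordan canonical form, so e^{tA} = P · e^{tJ} · P⁻¹, and e^{tJ} can be computed block-by-block.

A has Jordan form
J =
  [4, 1, 0]
  [0, 4, 1]
  [0, 0, 4]
(up to reordering of blocks).

Per-block formulas:
  For a 3×3 Jordan block J_3(4): exp(t · J_3(4)) = e^(4t)·(I + t·N + (t^2/2)·N^2), where N is the 3×3 nilpotent shift.

After assembling e^{tJ} and conjugating by P, we get:

e^{tA} =
  [3*t*exp(4*t) + exp(4*t), -3*t^2*exp(4*t) - 5*t*exp(4*t), -9*t^2*exp(4*t)/2 - 12*t*exp(4*t)]
  [-3*t*exp(4*t), 3*t^2*exp(4*t) + 3*t*exp(4*t) + exp(4*t), 9*t^2*exp(4*t)/2 + 9*t*exp(4*t)]
  [2*t*exp(4*t), -2*t^2*exp(4*t) - 2*t*exp(4*t), -3*t^2*exp(4*t) - 6*t*exp(4*t) + exp(4*t)]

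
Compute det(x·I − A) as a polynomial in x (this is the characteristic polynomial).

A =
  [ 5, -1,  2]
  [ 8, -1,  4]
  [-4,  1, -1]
x^3 - 3*x^2 + 3*x - 1

Expanding det(x·I − A) (e.g. by cofactor expansion or by noting that A is similar to its Jordan form J, which has the same characteristic polynomial as A) gives
  χ_A(x) = x^3 - 3*x^2 + 3*x - 1
which factors as (x - 1)^3. The eigenvalues (with algebraic multiplicities) are λ = 1 with multiplicity 3.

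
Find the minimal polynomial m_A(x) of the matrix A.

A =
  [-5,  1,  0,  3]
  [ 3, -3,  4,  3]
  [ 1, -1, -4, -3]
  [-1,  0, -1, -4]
x^3 + 12*x^2 + 48*x + 64

The characteristic polynomial is χ_A(x) = (x + 4)^4, so the eigenvalues are known. The minimal polynomial is
  m_A(x) = Π_λ (x − λ)^{k_λ}
where k_λ is the size of the *largest* Jordan block for λ (equivalently, the smallest k with (A − λI)^k v = 0 for every generalised eigenvector v of λ).

  λ = -4: largest Jordan block has size 3, contributing (x + 4)^3

So m_A(x) = (x + 4)^3 = x^3 + 12*x^2 + 48*x + 64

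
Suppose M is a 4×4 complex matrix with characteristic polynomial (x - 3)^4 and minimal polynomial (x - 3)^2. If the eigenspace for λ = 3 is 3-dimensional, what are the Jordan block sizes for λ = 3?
Block sizes for λ = 3: [2, 1, 1]

Step 1 — from the characteristic polynomial, algebraic multiplicity of λ = 3 is 4. From dim ker(M − (3)·I) = 3, there are exactly 3 Jordan blocks for λ = 3.
Step 2 — from the minimal polynomial, the factor (x − 3)^2 tells us the largest block for λ = 3 has size 2.
Step 3 — with total size 4, 3 blocks, and largest block 2, the block sizes (in nonincreasing order) are [2, 1, 1].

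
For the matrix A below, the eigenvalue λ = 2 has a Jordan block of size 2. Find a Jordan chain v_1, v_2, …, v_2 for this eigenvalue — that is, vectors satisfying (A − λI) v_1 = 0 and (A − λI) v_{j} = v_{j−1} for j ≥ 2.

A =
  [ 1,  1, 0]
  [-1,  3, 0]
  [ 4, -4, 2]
A Jordan chain for λ = 2 of length 2:
v_1 = (-1, -1, 4)ᵀ
v_2 = (1, 0, 0)ᵀ

Let N = A − (2)·I. We want v_2 with N^2 v_2 = 0 but N^1 v_2 ≠ 0; then v_{j-1} := N · v_j for j = 2, …, 2.

Pick v_2 = (1, 0, 0)ᵀ.
Then v_1 = N · v_2 = (-1, -1, 4)ᵀ.

Sanity check: (A − (2)·I) v_1 = (0, 0, 0)ᵀ = 0. ✓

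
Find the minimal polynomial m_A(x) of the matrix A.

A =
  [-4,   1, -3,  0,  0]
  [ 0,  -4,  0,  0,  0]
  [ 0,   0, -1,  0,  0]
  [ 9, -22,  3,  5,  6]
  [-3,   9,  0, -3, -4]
x^4 + 7*x^3 + 6*x^2 - 32*x - 32

The characteristic polynomial is χ_A(x) = (x - 2)*(x + 1)^2*(x + 4)^2, so the eigenvalues are known. The minimal polynomial is
  m_A(x) = Π_λ (x − λ)^{k_λ}
where k_λ is the size of the *largest* Jordan block for λ (equivalently, the smallest k with (A − λI)^k v = 0 for every generalised eigenvector v of λ).

  λ = -4: largest Jordan block has size 2, contributing (x + 4)^2
  λ = -1: largest Jordan block has size 1, contributing (x + 1)
  λ = 2: largest Jordan block has size 1, contributing (x − 2)

So m_A(x) = (x - 2)*(x + 1)*(x + 4)^2 = x^4 + 7*x^3 + 6*x^2 - 32*x - 32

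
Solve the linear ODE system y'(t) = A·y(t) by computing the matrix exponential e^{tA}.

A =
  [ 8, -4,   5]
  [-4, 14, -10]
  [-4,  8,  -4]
e^{tA} =
  [2*t*exp(6*t) + exp(6*t), -4*t*exp(6*t), 5*t*exp(6*t)]
  [-4*t*exp(6*t), 8*t*exp(6*t) + exp(6*t), -10*t*exp(6*t)]
  [-4*t*exp(6*t), 8*t*exp(6*t), -10*t*exp(6*t) + exp(6*t)]

Strategy: write A = P · J · P⁻¹ where J is a Jordan canonical form, so e^{tA} = P · e^{tJ} · P⁻¹, and e^{tJ} can be computed block-by-block.

A has Jordan form
J =
  [6, 1, 0]
  [0, 6, 0]
  [0, 0, 6]
(up to reordering of blocks).

Per-block formulas:
  For a 2×2 Jordan block J_2(6): exp(t · J_2(6)) = e^(6t)·(I + t·N), where N is the 2×2 nilpotent shift.
  For a 1×1 block at λ = 6: exp(t · [6]) = [e^(6t)].

After assembling e^{tJ} and conjugating by P, we get:

e^{tA} =
  [2*t*exp(6*t) + exp(6*t), -4*t*exp(6*t), 5*t*exp(6*t)]
  [-4*t*exp(6*t), 8*t*exp(6*t) + exp(6*t), -10*t*exp(6*t)]
  [-4*t*exp(6*t), 8*t*exp(6*t), -10*t*exp(6*t) + exp(6*t)]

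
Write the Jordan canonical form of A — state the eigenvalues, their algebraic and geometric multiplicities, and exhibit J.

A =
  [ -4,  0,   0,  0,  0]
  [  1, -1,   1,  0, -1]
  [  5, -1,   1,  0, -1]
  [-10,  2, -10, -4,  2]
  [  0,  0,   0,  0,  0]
J_1(-4) ⊕ J_1(-4) ⊕ J_2(0) ⊕ J_1(0)

The characteristic polynomial is
  det(x·I − A) = x^5 + 8*x^4 + 16*x^3 = x^3*(x + 4)^2

Eigenvalues and multiplicities (the geometric multiplicity of λ is n − rank(A − λI), which equals the number of Jordan blocks for λ):
  λ = -4: algebraic multiplicity = 2, geometric multiplicity = 2
  λ = 0: algebraic multiplicity = 3, geometric multiplicity = 2

Determining the block sizes for each eigenvalue:
  λ = -4: gm = am = 2, so every block has size 1 → block sizes [1, 1]
  λ = 0: 2 blocks summing to 3 forces exactly one block of size 2 and the rest size 1 → block sizes [2, 1]

Assembling the blocks gives a Jordan form
J =
  [-4,  0, 0, 0, 0]
  [ 0, -4, 0, 0, 0]
  [ 0,  0, 0, 1, 0]
  [ 0,  0, 0, 0, 0]
  [ 0,  0, 0, 0, 0]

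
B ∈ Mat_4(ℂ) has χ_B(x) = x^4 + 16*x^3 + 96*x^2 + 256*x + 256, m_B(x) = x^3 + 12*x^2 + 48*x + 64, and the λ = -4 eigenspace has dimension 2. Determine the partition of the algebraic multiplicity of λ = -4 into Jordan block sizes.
Block sizes for λ = -4: [3, 1]

Step 1 — from the characteristic polynomial, algebraic multiplicity of λ = -4 is 4. From dim ker(B − (-4)·I) = 2, there are exactly 2 Jordan blocks for λ = -4.
Step 2 — from the minimal polynomial, the factor (x + 4)^3 tells us the largest block for λ = -4 has size 3.
Step 3 — with total size 4, 2 blocks, and largest block 3, the block sizes (in nonincreasing order) are [3, 1].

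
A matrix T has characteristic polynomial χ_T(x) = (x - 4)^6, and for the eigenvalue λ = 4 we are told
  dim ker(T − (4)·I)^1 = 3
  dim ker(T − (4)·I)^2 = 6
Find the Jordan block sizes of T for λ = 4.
Block sizes for λ = 4: [2, 2, 2]

From the dimensions of kernels of powers, the number of Jordan blocks of size at least j is d_j − d_{j−1} where d_j = dim ker(N^j) (with d_0 = 0). Computing the differences gives [3, 3].
The number of blocks of size exactly k is (#blocks of size ≥ k) − (#blocks of size ≥ k + 1), so the partition is: 3 block(s) of size 2.
In nonincreasing order the block sizes are [2, 2, 2].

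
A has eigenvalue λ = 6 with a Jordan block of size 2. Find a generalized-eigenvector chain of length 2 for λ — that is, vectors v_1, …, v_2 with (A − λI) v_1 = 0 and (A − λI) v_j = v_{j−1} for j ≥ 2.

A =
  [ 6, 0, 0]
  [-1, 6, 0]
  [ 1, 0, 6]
A Jordan chain for λ = 6 of length 2:
v_1 = (0, -1, 1)ᵀ
v_2 = (1, 0, 0)ᵀ

Let N = A − (6)·I. We want v_2 with N^2 v_2 = 0 but N^1 v_2 ≠ 0; then v_{j-1} := N · v_j for j = 2, …, 2.

Pick v_2 = (1, 0, 0)ᵀ.
Then v_1 = N · v_2 = (0, -1, 1)ᵀ.

Sanity check: (A − (6)·I) v_1 = (0, 0, 0)ᵀ = 0. ✓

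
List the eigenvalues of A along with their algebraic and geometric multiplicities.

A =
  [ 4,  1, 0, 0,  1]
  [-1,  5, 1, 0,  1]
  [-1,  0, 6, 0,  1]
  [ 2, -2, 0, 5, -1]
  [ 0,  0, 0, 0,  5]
λ = 5: alg = 5, geom = 2

Step 1 — factor the characteristic polynomial to read off the algebraic multiplicities:
  χ_A(x) = (x - 5)^5

Step 2 — compute geometric multiplicities via the rank-nullity identity g(λ) = n − rank(A − λI):
  rank(A − (5)·I) = 3, so dim ker(A − (5)·I) = n − 3 = 2

Summary:
  λ = 5: algebraic multiplicity = 5, geometric multiplicity = 2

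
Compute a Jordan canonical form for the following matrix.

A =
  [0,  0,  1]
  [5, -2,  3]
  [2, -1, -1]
J_3(-1)

The characteristic polynomial is
  det(x·I − A) = x^3 + 3*x^2 + 3*x + 1 = (x + 1)^3

Eigenvalues and multiplicities (the geometric multiplicity of λ is n − rank(A − λI), which equals the number of Jordan blocks for λ):
  λ = -1: algebraic multiplicity = 3, geometric multiplicity = 1

Determining the block sizes for each eigenvalue:
  λ = -1: one block (gm = 1), so the single block has size am = 3 → block sizes [3]

Assembling the blocks gives a Jordan form
J =
  [-1,  1,  0]
  [ 0, -1,  1]
  [ 0,  0, -1]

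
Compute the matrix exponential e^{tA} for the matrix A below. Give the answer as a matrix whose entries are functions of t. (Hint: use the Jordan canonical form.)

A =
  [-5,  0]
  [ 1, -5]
e^{tA} =
  [exp(-5*t), 0]
  [t*exp(-5*t), exp(-5*t)]

Strategy: write A = P · J · P⁻¹ where J is a Jordan canonical form, so e^{tA} = P · e^{tJ} · P⁻¹, and e^{tJ} can be computed block-by-block.

A has Jordan form
J =
  [-5,  1]
  [ 0, -5]
(up to reordering of blocks).

Per-block formulas:
  For a 2×2 Jordan block J_2(-5): exp(t · J_2(-5)) = e^(-5t)·(I + t·N), where N is the 2×2 nilpotent shift.

After assembling e^{tJ} and conjugating by P, we get:

e^{tA} =
  [exp(-5*t), 0]
  [t*exp(-5*t), exp(-5*t)]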